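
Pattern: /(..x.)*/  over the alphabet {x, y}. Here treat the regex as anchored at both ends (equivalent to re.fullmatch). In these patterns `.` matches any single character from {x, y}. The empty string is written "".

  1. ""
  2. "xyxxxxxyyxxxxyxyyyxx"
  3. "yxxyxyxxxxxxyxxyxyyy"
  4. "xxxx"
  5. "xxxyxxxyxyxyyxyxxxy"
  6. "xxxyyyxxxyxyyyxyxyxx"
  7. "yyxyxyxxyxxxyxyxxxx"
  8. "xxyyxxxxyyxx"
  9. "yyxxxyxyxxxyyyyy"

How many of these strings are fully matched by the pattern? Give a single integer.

1 → match
2 → match
3 → no match
4 → match
5 → no match
6 → match
7 → no match
8 → no match
9 → no match
Total matched: 4

4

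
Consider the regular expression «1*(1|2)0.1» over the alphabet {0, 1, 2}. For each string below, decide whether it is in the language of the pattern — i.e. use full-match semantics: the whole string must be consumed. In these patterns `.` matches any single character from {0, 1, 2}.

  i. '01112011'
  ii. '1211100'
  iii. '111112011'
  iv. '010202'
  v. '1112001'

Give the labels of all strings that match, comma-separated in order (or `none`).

i → no match
ii → no match — must end with '1'
iii → match
iv → no match — must end with '1'
v → match

iii, v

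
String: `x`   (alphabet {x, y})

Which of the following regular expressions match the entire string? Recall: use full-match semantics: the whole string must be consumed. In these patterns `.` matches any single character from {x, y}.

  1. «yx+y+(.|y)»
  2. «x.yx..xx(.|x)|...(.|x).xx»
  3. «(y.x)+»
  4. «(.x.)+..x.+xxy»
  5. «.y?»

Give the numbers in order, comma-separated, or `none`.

5

1 → no match — must start with `yx`
2 → no match
3 → no match — must start with `y`
4 → no match — must end with `xxy`
5 → match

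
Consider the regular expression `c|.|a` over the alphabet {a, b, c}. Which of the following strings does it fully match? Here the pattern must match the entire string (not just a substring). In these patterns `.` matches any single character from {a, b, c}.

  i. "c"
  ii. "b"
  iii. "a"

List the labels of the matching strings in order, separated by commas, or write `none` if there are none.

i → match
ii → match
iii → match

i, ii, iii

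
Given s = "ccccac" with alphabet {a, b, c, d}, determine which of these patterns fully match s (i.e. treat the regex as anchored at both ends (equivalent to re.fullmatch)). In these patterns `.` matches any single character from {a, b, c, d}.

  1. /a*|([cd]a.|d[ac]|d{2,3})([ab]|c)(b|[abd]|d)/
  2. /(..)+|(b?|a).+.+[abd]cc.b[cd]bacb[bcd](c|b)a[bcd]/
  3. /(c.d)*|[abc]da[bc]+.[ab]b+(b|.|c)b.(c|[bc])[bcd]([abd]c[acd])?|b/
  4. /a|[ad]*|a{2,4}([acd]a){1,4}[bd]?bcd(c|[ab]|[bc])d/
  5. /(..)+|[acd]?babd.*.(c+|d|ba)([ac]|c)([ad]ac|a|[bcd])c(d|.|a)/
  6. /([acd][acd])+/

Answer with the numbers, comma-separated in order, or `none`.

1 → no match
2 → match
3 → no match
4 → no match
5 → match
6 → match

2, 5, 6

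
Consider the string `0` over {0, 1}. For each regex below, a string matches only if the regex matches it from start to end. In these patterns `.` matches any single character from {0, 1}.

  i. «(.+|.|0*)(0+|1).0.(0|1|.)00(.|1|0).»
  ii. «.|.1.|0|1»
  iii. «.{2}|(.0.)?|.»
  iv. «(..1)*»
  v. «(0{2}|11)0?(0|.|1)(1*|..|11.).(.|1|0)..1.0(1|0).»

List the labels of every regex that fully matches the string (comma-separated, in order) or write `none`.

ii, iii

i → no match
ii → match
iii → match
iv → no match
v → no match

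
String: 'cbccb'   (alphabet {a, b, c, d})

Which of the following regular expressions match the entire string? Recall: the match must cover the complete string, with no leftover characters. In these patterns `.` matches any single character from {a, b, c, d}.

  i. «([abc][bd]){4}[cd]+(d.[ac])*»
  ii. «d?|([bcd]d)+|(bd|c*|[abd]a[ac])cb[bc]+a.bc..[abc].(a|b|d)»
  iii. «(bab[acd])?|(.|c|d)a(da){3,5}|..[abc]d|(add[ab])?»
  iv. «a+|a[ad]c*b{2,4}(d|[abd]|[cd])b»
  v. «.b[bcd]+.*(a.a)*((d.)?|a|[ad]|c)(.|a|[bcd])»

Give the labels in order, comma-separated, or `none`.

i → no match
ii → no match
iii → no match
iv → no match — must start with 'a'
v → match

v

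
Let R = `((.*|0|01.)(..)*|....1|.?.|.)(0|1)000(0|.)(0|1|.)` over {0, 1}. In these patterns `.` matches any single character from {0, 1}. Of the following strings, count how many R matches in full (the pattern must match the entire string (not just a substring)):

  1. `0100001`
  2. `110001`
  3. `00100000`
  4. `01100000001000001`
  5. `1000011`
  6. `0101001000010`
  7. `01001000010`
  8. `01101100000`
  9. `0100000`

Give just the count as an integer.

1 → match
2 → no match
3 → match
4 → match
5 → match
6 → match
7 → match
8 → match
9 → match
Total matched: 8

8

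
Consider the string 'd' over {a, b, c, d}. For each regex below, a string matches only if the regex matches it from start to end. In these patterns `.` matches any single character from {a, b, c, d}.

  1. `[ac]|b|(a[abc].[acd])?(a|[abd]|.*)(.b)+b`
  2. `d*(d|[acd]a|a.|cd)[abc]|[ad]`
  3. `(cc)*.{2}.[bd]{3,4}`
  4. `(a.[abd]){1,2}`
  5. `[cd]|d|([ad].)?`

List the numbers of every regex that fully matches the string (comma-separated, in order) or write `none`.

2, 5

1 → no match
2 → match
3 → no match
4 → no match — must start with 'a'
5 → match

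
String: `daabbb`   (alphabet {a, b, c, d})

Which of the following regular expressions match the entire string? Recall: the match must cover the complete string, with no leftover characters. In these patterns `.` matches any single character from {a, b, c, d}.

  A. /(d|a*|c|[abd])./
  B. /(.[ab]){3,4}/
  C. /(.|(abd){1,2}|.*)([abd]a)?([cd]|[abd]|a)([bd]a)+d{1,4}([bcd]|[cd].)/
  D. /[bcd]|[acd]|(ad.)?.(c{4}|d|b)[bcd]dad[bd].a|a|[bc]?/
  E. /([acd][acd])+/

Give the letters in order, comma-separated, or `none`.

A → no match
B → match
C → no match
D → no match
E → no match

B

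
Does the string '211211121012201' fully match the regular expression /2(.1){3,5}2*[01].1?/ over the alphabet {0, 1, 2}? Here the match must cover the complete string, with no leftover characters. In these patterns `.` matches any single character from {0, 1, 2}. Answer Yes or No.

Yes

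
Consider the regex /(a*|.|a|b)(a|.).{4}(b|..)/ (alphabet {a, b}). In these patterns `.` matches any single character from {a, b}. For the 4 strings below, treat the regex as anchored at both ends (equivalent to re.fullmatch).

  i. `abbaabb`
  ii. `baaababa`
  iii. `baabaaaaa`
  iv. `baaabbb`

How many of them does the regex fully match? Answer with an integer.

3

i → match
ii → match
iii → no match
iv → match
Total matched: 3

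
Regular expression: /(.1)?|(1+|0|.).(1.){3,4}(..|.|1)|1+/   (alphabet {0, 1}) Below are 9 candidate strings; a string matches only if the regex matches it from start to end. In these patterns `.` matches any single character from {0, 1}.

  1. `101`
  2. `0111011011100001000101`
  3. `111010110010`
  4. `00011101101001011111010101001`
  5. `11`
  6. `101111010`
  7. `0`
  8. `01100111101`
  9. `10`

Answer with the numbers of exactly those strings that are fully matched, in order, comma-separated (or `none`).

5

1 → no match
2 → no match
3 → no match
4 → no match
5 → match
6 → no match
7 → no match
8 → no match
9 → no match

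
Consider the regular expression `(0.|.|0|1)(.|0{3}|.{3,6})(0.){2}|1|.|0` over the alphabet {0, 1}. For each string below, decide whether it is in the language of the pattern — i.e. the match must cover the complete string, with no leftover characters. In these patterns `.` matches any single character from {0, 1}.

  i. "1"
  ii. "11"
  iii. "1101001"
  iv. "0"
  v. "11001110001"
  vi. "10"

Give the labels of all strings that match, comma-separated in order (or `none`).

i. "1" → match
ii. "11" → no match
iii. "1101001" → no match
iv. "0" → match
v. "11001110001" → match
vi. "10" → no match

i, iv, v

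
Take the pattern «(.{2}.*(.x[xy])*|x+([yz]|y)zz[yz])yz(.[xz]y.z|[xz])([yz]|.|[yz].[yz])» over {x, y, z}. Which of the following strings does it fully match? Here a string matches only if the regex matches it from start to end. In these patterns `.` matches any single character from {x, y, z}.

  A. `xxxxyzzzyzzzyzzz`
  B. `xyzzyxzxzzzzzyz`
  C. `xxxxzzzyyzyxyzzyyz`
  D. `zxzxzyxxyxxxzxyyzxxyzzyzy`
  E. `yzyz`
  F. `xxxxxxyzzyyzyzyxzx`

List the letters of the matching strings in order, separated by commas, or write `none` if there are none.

A, C, D, F

A → match
B → no match
C → match
D → match
E → no match
F → match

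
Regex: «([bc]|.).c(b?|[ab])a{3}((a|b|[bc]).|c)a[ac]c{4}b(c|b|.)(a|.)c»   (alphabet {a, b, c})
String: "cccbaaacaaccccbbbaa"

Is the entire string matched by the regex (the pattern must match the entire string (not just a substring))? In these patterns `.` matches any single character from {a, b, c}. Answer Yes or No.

Every match must end with "c", but "cccbaaacaaccccbbbaa" does not.

No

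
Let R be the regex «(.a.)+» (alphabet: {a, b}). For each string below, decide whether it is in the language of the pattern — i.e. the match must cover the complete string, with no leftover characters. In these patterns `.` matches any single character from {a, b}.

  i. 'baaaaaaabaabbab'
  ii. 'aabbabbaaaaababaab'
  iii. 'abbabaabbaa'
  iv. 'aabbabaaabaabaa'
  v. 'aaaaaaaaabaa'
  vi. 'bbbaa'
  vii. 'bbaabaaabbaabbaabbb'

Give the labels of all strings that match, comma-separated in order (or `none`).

i, ii, iv, v

i → match
ii → match
iii. 'abbabaabbaa' → no match
iv → match
v. 'aaaaaaaaabaa' → match
vi. 'bbbaa' → no match
vii → no match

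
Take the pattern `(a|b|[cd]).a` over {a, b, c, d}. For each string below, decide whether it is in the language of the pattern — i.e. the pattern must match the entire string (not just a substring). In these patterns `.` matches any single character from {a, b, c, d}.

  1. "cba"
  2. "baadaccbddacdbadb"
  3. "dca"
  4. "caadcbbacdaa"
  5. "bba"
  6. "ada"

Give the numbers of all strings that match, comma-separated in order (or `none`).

1, 3, 5, 6

1 → match
2 → no match — must end with "a"
3 → match
4 → no match
5 → match
6 → match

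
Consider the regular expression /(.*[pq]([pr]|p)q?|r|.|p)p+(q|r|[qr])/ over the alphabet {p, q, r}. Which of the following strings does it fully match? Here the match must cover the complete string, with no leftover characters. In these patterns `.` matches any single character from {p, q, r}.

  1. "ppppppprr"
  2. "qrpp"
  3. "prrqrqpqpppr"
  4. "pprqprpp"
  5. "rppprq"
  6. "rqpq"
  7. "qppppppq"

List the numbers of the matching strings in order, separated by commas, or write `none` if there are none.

3, 7

1 → no match
2 → no match
3 → match
4 → no match
5 → no match
6 → no match
7 → match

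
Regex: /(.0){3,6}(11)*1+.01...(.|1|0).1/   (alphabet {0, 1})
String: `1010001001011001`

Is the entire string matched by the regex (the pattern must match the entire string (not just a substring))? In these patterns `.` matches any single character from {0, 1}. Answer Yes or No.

Yes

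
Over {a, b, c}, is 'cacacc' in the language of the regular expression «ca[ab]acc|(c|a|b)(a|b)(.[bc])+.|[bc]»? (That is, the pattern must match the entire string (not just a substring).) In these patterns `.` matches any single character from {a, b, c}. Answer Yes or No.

No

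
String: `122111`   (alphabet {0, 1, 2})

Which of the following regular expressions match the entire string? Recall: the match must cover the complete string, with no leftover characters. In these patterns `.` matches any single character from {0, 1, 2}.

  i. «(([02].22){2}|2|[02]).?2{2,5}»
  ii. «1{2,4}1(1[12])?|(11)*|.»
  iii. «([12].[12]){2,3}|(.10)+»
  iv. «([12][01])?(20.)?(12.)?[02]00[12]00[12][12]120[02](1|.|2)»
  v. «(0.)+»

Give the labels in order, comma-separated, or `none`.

iii

i → no match — must end with `2`
ii → no match
iii → match
iv → no match
v → no match — must start with `0`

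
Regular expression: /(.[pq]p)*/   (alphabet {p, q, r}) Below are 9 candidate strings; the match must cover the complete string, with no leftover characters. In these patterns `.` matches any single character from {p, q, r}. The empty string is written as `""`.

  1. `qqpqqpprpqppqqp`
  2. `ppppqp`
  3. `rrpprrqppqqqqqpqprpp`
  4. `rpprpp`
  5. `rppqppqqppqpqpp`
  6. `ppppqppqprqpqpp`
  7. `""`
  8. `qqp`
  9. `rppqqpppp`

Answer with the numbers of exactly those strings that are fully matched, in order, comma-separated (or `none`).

1 → no match
2. `ppppqp` → match
3 → no match
4. `rpprpp` → match
5 → match
6 → match
7. `""` → match
8. `qqp` → match
9. `rppqqpppp` → match

2, 4, 5, 6, 7, 8, 9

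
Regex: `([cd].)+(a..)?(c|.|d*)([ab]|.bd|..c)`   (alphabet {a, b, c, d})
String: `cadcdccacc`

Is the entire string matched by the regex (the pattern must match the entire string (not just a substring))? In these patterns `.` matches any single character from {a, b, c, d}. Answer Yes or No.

Yes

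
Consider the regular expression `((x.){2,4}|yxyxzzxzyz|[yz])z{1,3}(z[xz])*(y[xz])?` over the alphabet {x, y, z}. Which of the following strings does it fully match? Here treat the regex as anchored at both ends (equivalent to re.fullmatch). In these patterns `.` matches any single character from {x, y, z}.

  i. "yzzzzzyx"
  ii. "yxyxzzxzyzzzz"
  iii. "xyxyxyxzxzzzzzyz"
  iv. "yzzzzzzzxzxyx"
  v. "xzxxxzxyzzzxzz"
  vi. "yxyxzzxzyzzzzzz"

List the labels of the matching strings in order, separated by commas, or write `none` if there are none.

i. "yzzzzzyx" → match
ii → match
iii → no match
iv → match
v → match
vi → match

i, ii, iv, v, vi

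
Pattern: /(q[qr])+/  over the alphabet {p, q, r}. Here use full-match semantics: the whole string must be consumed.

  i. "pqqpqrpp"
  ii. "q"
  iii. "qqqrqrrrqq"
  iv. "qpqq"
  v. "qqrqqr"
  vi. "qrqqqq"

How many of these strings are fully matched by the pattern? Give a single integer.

i → no match — must start with "q"
ii → no match
iii → no match
iv → no match
v → no match
vi → match
Total matched: 1

1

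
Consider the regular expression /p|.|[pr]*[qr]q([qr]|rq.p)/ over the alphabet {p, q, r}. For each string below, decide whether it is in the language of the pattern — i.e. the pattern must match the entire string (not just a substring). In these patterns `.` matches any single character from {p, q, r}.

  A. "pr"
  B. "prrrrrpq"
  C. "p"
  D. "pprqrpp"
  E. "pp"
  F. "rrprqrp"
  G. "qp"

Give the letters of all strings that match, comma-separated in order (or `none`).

C

A → no match
B → no match
C → match
D → no match
E → no match
F → no match
G → no match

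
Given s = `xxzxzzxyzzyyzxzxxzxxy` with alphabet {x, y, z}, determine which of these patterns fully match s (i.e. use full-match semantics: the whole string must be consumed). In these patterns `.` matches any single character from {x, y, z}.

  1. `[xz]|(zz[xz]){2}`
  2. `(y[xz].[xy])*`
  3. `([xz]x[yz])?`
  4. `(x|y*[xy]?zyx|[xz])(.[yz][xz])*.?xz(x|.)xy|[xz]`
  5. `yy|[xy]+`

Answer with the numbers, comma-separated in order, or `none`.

1 → no match
2 → no match
3 → no match
4 → match
5 → no match

4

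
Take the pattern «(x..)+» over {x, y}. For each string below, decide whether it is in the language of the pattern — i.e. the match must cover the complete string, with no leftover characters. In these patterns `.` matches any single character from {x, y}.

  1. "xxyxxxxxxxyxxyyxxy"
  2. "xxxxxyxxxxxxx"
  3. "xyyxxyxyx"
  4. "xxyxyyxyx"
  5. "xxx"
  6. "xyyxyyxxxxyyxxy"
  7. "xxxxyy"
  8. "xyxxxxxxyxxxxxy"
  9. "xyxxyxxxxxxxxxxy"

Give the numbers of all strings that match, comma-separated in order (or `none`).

1 → match
2 → no match
3. "xyyxxyxyx" → match
4. "xxyxyyxyx" → match
5. "xxx" → match
6 → match
7. "xxxxyy" → match
8 → match
9 → no match

1, 3, 4, 5, 6, 7, 8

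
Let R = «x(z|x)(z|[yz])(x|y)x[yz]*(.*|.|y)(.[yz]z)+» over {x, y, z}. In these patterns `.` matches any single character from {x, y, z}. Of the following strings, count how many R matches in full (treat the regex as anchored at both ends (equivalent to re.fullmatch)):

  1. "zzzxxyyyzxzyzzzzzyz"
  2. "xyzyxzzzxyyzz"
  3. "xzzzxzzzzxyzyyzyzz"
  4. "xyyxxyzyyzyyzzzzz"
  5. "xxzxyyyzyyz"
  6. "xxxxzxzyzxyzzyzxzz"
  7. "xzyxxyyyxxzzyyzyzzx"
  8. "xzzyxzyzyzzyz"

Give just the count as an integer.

1 → no match — must start with "x"
2 → no match
3 → no match
4 → no match
5 → no match
6 → no match
7 → no match — must end with "z"
8 → match
Total matched: 1

1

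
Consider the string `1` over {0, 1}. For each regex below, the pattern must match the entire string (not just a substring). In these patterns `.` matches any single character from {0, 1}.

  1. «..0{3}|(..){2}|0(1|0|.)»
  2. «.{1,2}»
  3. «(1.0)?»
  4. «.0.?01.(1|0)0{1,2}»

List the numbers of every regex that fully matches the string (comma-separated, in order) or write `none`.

2

1 → no match
2 → match
3 → no match
4 → no match — must end with `0`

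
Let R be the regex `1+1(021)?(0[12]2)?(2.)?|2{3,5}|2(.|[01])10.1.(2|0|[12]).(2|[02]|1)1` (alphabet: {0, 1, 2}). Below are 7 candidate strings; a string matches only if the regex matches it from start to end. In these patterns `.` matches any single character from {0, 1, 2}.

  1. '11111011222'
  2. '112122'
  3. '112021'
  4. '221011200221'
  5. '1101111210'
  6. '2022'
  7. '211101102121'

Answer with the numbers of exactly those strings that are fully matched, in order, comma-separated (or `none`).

none

1 → no match
2 → no match
3 → no match
4 → no match
5 → no match
6 → no match
7 → no match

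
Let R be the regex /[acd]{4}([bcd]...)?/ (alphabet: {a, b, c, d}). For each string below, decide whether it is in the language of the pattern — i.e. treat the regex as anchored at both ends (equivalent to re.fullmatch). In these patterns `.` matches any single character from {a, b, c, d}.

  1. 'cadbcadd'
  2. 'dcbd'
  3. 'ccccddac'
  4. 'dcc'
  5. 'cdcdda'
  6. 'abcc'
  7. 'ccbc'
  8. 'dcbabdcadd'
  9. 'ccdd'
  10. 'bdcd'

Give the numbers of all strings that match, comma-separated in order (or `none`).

3, 9

1 → no match
2 → no match
3 → match
4 → no match
5 → no match
6 → no match
7 → no match
8 → no match
9 → match
10 → no match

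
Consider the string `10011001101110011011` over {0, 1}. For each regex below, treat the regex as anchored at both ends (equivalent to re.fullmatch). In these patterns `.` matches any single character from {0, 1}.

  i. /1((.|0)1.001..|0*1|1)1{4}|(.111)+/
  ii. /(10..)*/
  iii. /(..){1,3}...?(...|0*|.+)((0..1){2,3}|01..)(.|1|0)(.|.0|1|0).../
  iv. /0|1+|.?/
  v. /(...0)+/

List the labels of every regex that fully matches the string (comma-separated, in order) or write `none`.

i → no match
ii → match
iii → no match
iv → no match
v → no match — must end with `0`

ii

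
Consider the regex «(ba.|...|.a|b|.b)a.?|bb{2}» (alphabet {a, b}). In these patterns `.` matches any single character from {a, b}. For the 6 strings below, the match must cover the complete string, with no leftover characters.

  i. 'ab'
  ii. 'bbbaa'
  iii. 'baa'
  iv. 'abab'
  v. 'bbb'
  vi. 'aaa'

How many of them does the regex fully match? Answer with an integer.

i → no match
ii → match
iii → match
iv → match
v → match
vi → match
Total matched: 5

5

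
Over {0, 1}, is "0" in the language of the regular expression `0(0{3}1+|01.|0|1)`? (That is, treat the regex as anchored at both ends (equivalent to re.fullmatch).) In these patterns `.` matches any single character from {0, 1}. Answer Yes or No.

No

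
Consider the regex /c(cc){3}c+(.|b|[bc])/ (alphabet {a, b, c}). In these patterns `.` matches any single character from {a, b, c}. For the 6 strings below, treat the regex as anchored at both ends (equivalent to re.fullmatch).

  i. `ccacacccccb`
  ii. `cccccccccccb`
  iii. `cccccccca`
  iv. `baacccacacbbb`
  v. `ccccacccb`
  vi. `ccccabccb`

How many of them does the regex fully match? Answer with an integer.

2

i → no match — must start with `ccc`
ii → match
iii → match
iv → no match — must start with `ccc`
v → no match
vi → no match
Total matched: 2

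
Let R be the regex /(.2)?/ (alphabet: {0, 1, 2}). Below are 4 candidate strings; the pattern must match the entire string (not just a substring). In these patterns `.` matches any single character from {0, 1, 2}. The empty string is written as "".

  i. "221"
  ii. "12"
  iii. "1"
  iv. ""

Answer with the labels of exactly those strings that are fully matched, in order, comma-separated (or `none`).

i. "221" → no match
ii. "12" → match
iii. "1" → no match
iv. "" → match

ii, iv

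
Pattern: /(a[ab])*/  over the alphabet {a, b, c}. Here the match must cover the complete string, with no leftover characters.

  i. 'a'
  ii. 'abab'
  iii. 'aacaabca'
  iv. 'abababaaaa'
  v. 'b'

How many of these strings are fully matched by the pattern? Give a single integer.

2

i → no match
ii → match
iii → no match
iv → match
v → no match
Total matched: 2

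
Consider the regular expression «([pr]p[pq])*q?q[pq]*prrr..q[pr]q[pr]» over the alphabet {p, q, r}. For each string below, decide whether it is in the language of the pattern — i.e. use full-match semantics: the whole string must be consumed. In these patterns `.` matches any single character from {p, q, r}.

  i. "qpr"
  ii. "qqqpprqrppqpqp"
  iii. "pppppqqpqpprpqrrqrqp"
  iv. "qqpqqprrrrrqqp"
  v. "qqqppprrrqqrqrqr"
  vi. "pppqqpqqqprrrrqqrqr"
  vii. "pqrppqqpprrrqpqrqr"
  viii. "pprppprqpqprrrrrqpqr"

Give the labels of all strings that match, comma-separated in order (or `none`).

i → no match
ii → no match
iii → no match
iv → no match
v → no match
vi → match
vii → no match
viii → no match

vi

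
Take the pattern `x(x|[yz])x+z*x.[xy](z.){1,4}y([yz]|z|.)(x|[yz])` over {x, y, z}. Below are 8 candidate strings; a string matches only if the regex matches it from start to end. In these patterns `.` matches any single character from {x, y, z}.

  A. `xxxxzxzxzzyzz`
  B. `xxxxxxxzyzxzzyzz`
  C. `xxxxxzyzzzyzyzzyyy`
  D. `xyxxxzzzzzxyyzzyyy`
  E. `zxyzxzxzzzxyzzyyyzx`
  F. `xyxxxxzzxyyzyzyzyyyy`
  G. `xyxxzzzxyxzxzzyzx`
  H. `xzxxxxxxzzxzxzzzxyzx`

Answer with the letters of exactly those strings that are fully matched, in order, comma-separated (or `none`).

A → match
B → match
C → match
D → match
E → no match — must start with `x`
F → match
G → match
H → match

A, B, C, D, F, G, H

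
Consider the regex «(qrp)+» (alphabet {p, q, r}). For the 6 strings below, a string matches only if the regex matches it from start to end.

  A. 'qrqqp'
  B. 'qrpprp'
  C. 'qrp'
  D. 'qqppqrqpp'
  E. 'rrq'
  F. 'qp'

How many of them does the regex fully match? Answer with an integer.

1

A → no match — must start with 'qrp'
B → no match — must end with 'qrp'
C → match
D → no match — must start with 'qrp'
E → no match — must start with 'qrp'
F → no match — must start with 'qrp'
Total matched: 1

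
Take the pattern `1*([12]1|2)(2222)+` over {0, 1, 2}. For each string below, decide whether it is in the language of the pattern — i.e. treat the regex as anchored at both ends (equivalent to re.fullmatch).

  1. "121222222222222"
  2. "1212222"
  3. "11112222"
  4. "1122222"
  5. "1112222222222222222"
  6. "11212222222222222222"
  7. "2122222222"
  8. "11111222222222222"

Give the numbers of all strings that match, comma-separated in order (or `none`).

1, 2, 3, 4, 5, 6, 7, 8

1 → match
2 → match
3 → match
4 → match
5 → match
6 → match
7 → match
8 → match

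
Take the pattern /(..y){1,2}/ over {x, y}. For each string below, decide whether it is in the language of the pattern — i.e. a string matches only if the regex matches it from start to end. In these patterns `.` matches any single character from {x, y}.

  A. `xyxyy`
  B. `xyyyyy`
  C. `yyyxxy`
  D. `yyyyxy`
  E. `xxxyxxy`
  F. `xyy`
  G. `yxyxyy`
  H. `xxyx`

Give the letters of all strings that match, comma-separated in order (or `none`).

A → no match
B → match
C → match
D → match
E → no match
F → match
G → match
H → no match — must end with `y`

B, C, D, F, G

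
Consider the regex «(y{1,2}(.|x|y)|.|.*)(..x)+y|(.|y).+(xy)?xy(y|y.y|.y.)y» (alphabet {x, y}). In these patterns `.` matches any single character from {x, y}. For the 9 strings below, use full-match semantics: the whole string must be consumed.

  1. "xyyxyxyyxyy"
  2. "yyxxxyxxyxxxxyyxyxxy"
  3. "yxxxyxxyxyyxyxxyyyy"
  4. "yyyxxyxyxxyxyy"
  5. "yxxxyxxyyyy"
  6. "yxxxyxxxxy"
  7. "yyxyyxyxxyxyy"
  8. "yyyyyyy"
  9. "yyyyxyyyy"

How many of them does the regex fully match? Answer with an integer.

1 → match
2 → match
3 → no match
4 → no match
5 → no match
6 → match
7 → no match
8 → no match
9 → no match
Total matched: 3

3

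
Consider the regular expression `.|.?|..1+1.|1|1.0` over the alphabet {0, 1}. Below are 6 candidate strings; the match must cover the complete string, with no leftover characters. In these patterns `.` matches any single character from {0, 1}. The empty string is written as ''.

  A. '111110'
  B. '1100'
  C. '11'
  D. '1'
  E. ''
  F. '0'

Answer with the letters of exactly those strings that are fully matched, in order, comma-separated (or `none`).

A, D, E, F

A → match
B → no match
C → no match
D → match
E → match
F → match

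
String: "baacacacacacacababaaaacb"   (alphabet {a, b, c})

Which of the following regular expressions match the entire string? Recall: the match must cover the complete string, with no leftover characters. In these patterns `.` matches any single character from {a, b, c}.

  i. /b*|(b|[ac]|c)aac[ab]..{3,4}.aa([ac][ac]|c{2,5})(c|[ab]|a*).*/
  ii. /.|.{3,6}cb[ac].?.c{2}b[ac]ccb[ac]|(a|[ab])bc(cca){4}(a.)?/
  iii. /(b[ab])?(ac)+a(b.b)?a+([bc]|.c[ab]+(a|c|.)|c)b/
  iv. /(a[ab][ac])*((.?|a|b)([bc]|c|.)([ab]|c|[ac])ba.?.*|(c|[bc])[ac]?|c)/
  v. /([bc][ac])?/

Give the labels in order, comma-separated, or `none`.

i → no match
ii → no match
iii → match
iv → no match
v → no match

iii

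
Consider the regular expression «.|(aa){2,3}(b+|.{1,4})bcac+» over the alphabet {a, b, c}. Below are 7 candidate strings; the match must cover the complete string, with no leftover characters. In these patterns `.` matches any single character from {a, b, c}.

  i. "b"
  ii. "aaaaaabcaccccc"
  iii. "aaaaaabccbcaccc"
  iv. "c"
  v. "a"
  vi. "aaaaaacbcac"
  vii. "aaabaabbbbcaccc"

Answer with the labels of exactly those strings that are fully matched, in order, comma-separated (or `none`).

i, ii, iii, iv, v, vi

i → match
ii → match
iii → match
iv → match
v → match
vi → match
vii → no match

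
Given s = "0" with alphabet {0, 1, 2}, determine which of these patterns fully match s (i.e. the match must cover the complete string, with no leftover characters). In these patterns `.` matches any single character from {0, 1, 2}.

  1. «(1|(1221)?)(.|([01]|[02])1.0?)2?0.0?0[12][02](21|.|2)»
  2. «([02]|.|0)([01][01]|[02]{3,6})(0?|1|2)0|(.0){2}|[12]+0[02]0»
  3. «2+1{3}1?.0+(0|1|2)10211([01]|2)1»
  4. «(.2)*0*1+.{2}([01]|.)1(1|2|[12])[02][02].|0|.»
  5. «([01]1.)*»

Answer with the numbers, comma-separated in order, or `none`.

1 → no match
2 → no match
3 → no match — must start with "2"
4 → match
5 → no match

4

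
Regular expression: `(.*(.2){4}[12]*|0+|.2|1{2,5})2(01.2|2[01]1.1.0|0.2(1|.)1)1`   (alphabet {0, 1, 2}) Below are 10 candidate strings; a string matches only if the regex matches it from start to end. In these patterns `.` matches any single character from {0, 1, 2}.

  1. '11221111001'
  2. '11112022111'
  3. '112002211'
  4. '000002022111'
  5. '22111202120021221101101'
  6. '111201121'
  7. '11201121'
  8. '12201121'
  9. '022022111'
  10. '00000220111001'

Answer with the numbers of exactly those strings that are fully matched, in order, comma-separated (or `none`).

1, 2, 3, 4, 6, 7, 8, 9, 10

1 → match
2 → match
3 → match
4 → match
5 → no match
6 → match
7 → match
8 → match
9 → match
10 → match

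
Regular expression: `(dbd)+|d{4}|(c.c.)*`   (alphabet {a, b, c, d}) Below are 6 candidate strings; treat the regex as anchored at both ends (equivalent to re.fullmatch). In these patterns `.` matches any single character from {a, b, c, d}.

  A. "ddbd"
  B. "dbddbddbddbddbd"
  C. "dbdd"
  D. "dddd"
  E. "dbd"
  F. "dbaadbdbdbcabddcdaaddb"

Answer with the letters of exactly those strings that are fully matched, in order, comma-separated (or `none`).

B, D, E

A → no match
B → match
C → no match
D → match
E → match
F → no match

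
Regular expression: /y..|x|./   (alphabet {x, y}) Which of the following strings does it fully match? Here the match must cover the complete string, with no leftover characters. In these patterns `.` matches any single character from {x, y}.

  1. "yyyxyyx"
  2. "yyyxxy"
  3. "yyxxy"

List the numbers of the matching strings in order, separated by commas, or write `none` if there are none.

1. "yyyxyyx" → no match
2. "yyyxxy" → no match
3. "yyxxy" → no match

none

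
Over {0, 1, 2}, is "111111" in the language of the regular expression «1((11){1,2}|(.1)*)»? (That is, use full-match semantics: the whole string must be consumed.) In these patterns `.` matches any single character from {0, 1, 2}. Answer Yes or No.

No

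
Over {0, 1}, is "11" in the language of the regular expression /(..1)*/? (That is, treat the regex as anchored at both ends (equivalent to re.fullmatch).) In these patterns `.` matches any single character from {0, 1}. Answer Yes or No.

No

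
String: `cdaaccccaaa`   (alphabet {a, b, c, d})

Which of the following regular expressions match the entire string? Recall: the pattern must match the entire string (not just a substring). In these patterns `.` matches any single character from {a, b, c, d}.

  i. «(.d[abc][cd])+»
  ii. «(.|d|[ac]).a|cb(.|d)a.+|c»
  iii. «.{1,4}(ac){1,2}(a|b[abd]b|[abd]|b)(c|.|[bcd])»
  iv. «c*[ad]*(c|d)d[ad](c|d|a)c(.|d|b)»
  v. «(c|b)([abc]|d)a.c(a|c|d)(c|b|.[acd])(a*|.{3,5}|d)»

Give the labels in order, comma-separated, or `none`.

v

i → no match
ii → no match
iii → no match
iv → no match
v → match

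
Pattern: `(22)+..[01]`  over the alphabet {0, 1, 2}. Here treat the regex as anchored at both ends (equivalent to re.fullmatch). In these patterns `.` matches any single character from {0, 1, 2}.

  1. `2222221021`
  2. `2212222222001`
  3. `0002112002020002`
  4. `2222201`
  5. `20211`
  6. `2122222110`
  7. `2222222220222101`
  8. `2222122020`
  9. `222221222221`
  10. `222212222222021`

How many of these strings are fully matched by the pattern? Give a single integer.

1

1 → no match
2 → no match
3 → no match — must start with `22`
4 → match
5 → no match — must start with `22`
6 → no match — must start with `22`
7 → no match
8 → no match
9 → no match
10 → no match
Total matched: 1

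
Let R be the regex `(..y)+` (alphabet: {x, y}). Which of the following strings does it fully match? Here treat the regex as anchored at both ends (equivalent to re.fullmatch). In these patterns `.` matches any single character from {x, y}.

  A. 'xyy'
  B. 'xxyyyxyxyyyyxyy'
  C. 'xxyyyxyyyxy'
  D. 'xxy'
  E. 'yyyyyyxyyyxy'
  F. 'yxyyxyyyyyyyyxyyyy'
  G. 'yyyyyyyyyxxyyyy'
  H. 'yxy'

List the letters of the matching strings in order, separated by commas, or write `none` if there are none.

A → match
B → no match
C → no match
D → match
E → match
F → match
G → match
H → match

A, D, E, F, G, H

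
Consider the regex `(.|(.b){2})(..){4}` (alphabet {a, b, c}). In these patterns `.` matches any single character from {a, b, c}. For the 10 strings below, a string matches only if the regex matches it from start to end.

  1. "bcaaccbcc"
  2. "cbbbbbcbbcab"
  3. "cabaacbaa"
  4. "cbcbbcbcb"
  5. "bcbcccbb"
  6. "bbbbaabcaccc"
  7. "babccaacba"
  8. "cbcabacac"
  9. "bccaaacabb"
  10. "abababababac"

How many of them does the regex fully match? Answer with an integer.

7

1 → match
2 → match
3 → match
4 → match
5 → no match
6 → match
7 → no match
8 → match
9 → no match
10 → match
Total matched: 7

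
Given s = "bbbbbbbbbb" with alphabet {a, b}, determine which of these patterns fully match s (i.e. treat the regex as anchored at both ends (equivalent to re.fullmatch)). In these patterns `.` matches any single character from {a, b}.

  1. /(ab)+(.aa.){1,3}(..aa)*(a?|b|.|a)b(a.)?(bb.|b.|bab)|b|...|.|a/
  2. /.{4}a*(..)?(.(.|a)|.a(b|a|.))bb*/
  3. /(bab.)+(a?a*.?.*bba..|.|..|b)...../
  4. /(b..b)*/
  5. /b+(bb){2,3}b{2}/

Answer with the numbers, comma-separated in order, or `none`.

1 → no match
2 → match
3 → no match — must start with "bab"
4 → no match
5 → match

2, 5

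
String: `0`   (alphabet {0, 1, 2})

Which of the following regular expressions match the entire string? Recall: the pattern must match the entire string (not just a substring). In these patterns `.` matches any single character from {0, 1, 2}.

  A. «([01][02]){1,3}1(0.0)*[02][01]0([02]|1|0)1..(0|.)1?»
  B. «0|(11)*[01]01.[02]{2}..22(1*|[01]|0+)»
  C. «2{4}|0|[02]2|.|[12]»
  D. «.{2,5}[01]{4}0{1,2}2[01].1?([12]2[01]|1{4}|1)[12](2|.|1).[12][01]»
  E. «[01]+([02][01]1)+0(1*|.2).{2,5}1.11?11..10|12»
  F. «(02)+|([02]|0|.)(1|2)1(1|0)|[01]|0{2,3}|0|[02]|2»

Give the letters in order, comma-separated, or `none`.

B, C, F

A → no match
B → match
C → match
D → no match
E → no match
F → match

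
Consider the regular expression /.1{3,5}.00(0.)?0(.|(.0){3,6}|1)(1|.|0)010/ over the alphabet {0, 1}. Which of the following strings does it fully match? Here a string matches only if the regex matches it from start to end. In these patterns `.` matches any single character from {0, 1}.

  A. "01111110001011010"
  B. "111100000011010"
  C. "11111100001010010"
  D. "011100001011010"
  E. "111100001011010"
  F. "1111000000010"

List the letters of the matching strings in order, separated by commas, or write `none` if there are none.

A → match
B → match
C → match
D → match
E → match
F → match

A, B, C, D, E, F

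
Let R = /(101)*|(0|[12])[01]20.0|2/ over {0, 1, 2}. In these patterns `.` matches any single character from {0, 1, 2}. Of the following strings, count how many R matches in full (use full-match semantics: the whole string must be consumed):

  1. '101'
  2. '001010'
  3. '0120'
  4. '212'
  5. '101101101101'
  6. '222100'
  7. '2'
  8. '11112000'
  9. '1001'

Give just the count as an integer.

1 → match
2 → no match
3 → no match
4 → no match
5 → match
6 → no match
7 → match
8 → no match
9 → no match
Total matched: 3

3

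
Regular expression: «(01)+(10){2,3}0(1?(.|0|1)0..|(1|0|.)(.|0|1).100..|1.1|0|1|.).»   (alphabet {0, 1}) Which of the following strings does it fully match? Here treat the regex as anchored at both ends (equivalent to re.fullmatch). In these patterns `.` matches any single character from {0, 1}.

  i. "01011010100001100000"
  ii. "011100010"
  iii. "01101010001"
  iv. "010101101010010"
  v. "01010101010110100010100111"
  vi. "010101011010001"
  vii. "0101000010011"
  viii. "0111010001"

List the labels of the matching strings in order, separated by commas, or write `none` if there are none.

i → match
ii → no match
iii → match
iv → match
v → match
vi → match
vii → no match
viii → no match

i, iii, iv, v, vi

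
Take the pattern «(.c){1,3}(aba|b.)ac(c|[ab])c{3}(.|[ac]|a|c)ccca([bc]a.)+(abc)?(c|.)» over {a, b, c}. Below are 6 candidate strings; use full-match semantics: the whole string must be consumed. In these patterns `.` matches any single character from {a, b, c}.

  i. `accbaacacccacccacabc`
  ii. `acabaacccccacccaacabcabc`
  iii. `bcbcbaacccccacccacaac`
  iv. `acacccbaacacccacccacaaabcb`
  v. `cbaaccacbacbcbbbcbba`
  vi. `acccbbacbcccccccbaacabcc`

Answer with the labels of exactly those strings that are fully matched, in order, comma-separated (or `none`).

iii, iv

i → no match
ii → no match
iii → match
iv → match
v → no match
vi → no match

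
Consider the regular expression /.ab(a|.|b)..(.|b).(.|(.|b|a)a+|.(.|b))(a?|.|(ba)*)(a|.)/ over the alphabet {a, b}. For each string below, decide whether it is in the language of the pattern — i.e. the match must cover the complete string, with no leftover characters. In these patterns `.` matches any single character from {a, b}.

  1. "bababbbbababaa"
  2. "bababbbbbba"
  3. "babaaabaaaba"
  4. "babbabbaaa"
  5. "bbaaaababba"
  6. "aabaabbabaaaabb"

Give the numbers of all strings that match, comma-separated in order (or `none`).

1, 2, 3, 4, 6

1 → match
2 → match
3 → match
4 → match
5 → no match
6 → match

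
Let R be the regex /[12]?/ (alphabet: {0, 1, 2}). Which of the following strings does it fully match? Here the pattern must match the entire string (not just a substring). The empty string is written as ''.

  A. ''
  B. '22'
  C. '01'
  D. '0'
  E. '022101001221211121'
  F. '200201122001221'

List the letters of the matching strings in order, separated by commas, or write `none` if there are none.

A

A → match
B → no match
C → no match
D → no match
E → no match
F → no match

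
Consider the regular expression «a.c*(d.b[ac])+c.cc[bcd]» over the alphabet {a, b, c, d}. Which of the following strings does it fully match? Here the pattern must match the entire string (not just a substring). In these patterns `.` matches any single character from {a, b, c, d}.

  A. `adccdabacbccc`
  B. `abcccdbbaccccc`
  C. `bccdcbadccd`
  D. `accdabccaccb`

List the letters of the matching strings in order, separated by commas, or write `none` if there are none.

A → match
B → match
C → no match — must start with `a`
D → match

A, B, D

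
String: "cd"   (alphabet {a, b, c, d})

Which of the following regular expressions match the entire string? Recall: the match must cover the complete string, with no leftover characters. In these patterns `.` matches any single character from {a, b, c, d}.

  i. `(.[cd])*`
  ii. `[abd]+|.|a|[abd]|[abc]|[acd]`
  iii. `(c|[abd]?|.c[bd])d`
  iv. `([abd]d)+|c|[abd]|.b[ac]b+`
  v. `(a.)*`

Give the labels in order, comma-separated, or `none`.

i → match
ii → no match
iii → match
iv → no match
v → no match

i, iii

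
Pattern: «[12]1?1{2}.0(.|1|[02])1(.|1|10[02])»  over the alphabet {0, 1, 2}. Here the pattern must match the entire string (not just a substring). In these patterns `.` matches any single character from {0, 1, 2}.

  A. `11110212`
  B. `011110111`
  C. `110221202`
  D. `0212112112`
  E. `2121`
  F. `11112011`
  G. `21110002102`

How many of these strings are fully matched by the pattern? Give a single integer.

A → match
B → no match
C → no match
D → no match
E → no match
F → no match
G → no match
Total matched: 1

1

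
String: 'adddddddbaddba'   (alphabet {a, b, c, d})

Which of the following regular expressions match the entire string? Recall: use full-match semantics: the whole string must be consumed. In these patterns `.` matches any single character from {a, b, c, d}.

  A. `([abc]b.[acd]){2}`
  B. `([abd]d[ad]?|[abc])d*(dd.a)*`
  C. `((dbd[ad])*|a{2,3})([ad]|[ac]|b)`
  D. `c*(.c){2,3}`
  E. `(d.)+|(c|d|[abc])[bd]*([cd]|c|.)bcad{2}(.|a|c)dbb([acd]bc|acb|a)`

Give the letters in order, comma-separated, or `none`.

A → no match
B → match
C → no match
D → no match — must end with 'c'
E → no match

B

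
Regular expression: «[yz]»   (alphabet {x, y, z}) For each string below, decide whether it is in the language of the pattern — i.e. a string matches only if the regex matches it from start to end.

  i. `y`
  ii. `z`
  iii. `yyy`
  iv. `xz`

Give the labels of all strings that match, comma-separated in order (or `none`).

i, ii

i → match
ii → match
iii → no match
iv → no match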